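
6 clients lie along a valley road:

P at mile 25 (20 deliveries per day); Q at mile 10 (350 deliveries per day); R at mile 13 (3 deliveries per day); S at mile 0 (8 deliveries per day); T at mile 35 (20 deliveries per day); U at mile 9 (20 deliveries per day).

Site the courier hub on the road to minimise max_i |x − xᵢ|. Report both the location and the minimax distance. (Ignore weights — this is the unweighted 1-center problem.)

The 1-center on a line is the midpoint of the two extreme points: leftmost at 0, rightmost at 35.
Optimal location = (0 + 35)/2 = 17.5; maximum distance = (35 − 0)/2 = 17.5.

location 17.5, max distance 17.5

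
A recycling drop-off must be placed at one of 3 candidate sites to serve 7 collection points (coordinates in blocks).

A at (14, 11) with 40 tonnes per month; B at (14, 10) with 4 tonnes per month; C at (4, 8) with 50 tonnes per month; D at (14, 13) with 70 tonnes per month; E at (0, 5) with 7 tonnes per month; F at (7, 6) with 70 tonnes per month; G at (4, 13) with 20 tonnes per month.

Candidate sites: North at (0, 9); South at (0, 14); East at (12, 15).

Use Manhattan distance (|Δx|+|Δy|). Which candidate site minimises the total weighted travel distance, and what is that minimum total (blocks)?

East, total 2632 blocks

Total weighted distance at each candidate:
  North (0, 9): total = 3098
  South (0, 14): total = 3515
  East (12, 15): total = 2632
Minimum is at East with total 2632 blocks.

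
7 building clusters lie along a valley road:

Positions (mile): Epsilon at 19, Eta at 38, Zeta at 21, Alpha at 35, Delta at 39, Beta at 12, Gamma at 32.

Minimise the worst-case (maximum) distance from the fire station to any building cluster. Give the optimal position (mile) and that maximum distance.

The 1-center on a line is the midpoint of the two extreme points: leftmost at 12, rightmost at 39.
Optimal location = (12 + 39)/2 = 25.5; maximum distance = (39 − 12)/2 = 13.5.

location 25.5, max distance 13.5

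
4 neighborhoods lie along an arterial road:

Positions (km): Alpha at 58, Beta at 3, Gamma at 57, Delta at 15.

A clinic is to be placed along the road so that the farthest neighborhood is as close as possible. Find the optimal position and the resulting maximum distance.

The 1-center on a line is the midpoint of the two extreme points: leftmost at 3, rightmost at 58.
Optimal location = (3 + 58)/2 = 30.5; maximum distance = (58 − 3)/2 = 27.5.

location 30.5, max distance 27.5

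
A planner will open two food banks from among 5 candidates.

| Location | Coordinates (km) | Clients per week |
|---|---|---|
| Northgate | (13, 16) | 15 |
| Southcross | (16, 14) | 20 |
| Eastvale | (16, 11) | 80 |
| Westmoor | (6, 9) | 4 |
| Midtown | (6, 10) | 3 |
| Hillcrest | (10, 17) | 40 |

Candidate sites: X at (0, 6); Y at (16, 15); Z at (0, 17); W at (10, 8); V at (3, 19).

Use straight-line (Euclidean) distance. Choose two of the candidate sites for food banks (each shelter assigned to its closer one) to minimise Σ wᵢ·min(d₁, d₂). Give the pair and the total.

{Y, W}, total 670.3

Evaluate every pair (each demand assigned to the nearer of the two):
  {Y, W}: total = 670.3
  {X, Y}: total = 688.9
  {Y, Z}: total = 708.1
  {Y, V}: total = 710.6
  {W, V}: total = 1155.6
  {X, W}: total = 1224.4
  {Z, W}: total = 1224.4
  {X, V}: total = 1996.0
  {Z, V}: total = 2015.2
  {X, Z}: total = 2310.7
Best pair: {Y, W} with total 670.3.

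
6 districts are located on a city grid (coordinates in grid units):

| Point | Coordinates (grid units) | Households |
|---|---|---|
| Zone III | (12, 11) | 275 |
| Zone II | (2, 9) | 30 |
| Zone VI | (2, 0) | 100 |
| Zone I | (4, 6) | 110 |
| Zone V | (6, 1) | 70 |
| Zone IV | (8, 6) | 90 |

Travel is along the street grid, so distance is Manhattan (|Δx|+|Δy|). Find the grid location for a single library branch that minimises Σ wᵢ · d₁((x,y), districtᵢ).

(8, 6)

Manhattan distance separates: Σwᵢ(|x−xᵢ|+|y−yᵢ|) = Σwᵢ|x−xᵢ| + Σwᵢ|y−yᵢ|, so x and y are optimised independently as 1-D weighted medians.
Total weight W = 675; half = 337.5.
x-coordinate, sorted with cumulative weight:
  x=2 (Zone II, w=30) cum 30
  x=2 (Zone VI, w=100) cum 130
  x=4 (Zone I, w=110) cum 240
  x=6 (Zone V, w=70) cum 310
  x=8 (Zone IV, w=90) cum 400  ← median
  x=12 (Zone III, w=275) cum 675
⇒ x* = 8
y-coordinate, sorted with cumulative weight:
  y=0 (Zone VI, w=100) cum 100
  y=1 (Zone V, w=70) cum 170
  y=6 (Zone I, w=110) cum 280
  y=6 (Zone IV, w=90) cum 370  ← median
  y=9 (Zone II, w=30) cum 400
  y=11 (Zone III, w=275) cum 675
⇒ y* = 6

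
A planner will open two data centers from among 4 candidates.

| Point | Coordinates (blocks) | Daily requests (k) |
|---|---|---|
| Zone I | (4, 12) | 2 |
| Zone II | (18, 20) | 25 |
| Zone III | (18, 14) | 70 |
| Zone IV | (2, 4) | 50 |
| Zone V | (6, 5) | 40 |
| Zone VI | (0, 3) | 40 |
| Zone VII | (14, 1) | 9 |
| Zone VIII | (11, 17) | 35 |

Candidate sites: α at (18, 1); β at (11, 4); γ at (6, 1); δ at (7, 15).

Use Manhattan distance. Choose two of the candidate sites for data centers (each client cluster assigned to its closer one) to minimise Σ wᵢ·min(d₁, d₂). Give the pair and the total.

Evaluate every pair (each demand assigned to the nearer of the two):
  {γ, δ}: total = 2364
  {β, δ}: total = 2686
  {α, γ}: total = 3012
  {α, β}: total = 3076
  {β, γ}: total = 3130
  {α, δ}: total = 3498
Best pair: {γ, δ} with total 2364.

{γ, δ}, total 2364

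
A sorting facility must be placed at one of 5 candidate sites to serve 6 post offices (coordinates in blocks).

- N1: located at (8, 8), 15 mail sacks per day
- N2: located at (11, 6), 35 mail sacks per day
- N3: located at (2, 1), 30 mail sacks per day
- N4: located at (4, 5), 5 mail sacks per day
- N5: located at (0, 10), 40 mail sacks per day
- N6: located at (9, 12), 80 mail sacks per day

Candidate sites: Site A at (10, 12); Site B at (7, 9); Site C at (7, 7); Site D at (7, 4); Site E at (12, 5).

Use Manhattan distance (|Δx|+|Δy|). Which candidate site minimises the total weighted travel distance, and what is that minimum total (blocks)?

Site B, total 1420 blocks

Total weighted distance at each candidate:
  Site A (10, 12): total = 1530
  Site B (7, 9): total = 1420
  Site C (7, 7): total = 1520
  Site D (7, 4): total = 1865
  Site E (12, 5): total = 2115
Minimum is at Site B with total 1420 blocks.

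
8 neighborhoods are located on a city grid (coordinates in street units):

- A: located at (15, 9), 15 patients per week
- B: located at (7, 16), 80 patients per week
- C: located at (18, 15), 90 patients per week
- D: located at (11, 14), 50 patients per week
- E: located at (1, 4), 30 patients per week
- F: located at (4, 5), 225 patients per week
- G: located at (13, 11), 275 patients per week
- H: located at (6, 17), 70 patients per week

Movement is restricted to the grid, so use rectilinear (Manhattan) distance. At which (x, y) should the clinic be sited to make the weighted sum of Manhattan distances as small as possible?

Manhattan distance separates: Σwᵢ(|x−xᵢ|+|y−yᵢ|) = Σwᵢ|x−xᵢ| + Σwᵢ|y−yᵢ|, so x and y are optimised independently as 1-D weighted medians.
Total weight W = 835; half = 417.5.
x-coordinate, sorted with cumulative weight:
  x=1 (E, w=30) cum 30
  x=4 (F, w=225) cum 255
  x=6 (H, w=70) cum 325
  x=7 (B, w=80) cum 405
  x=11 (D, w=50) cum 455  ← median
  x=13 (G, w=275) cum 730
  x=15 (A, w=15) cum 745
  x=18 (C, w=90) cum 835
⇒ x* = 11
y-coordinate, sorted with cumulative weight:
  y=4 (E, w=30) cum 30
  y=5 (F, w=225) cum 255
  y=9 (A, w=15) cum 270
  y=11 (G, w=275) cum 545  ← median
  y=14 (D, w=50) cum 595
  y=15 (C, w=90) cum 685
  y=16 (B, w=80) cum 765
  y=17 (H, w=70) cum 835
⇒ y* = 11

(11, 11)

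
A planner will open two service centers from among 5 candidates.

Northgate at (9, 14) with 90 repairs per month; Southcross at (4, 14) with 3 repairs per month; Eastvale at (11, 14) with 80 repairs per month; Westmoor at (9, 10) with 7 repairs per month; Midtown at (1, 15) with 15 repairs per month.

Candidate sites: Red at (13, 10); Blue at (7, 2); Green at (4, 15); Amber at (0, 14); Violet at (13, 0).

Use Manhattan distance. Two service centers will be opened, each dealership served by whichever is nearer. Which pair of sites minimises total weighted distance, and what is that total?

Evaluate every pair (each demand assigned to the nearer of the two):
  {Red, Green}: total = 1096
  {Red, Amber}: total = 1270
  {Green, Amber}: total = 1283
  {Blue, Green}: total = 1298
  {Green, Violet}: total = 1298
  {Red, Blue}: total = 1522
  {Red, Violet}: total = 1522
  {Blue, Amber}: total = 1802
  {Amber, Violet}: total = 1823
  {Blue, Violet}: total = 2940
Best pair: {Red, Green} with total 1096.

{Red, Green}, total 1096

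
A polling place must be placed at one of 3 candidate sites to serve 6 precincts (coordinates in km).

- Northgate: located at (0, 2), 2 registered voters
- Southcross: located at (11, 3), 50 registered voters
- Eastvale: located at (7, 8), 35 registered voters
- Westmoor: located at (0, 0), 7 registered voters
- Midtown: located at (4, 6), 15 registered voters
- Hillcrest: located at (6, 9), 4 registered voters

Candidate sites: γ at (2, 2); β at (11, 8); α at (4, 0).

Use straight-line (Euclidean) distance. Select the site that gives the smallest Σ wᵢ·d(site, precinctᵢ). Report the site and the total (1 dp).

Total weighted distance at each candidate:
  γ (2, 2): total = 849.3
  β (11, 8): total = 639.9
  α (4, 0): total = 843.7
Minimum is at β with total 639.9 km.

β, total 639.9 km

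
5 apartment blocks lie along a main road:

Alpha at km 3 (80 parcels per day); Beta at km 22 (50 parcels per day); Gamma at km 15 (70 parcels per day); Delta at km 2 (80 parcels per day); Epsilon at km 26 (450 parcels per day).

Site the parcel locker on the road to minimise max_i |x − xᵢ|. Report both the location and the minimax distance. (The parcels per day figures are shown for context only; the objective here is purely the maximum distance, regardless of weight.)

location 14, max distance 12

The 1-center on a line is the midpoint of the two extreme points: leftmost at 2, rightmost at 26.
Optimal location = (2 + 26)/2 = 14; maximum distance = (26 − 2)/2 = 12.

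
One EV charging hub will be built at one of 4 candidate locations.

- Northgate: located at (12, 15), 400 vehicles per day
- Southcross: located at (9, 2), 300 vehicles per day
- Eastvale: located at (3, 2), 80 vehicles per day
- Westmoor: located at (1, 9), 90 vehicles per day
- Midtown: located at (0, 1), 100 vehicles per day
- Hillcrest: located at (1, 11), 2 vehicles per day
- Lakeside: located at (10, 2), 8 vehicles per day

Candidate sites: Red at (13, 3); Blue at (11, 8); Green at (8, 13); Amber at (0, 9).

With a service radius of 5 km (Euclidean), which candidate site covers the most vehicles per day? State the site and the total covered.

Green, covering 400

Coverage radius r = 5 km; a point is covered iff (Δx)²+(Δy)² ≤ 5² = 25.
  Red (13, 3): covers {Southcross, Lakeside} → 308
  Blue (11, 8): covers {none} → 0
  Green (8, 13): covers {Northgate} → 400
  Amber (0, 9): covers {Westmoor, Hillcrest} → 92
Maximum coverage at Green: 400 vehicles per day.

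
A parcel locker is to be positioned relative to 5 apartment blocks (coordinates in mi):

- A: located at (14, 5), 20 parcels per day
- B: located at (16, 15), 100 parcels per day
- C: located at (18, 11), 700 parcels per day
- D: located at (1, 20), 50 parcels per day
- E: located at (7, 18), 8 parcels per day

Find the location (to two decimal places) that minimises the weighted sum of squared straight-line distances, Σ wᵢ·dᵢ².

The minimiser of Σwᵢ‖p−pᵢ‖² is the weighted centroid p* = (Σwᵢpᵢ)/(Σwᵢ).
Σwᵢ = 878.
Σwᵢxᵢ = 20·14 + 100·16 + 700·18 + 50·1 + 8·7 = 14586.
Σwᵢyᵢ = 20·5 + 100·15 + 700·11 + 50·20 + 8·18 = 10444.
x* = 14586/878 = 16.61, y* = 10444/878 = 11.90.

(16.61, 11.90)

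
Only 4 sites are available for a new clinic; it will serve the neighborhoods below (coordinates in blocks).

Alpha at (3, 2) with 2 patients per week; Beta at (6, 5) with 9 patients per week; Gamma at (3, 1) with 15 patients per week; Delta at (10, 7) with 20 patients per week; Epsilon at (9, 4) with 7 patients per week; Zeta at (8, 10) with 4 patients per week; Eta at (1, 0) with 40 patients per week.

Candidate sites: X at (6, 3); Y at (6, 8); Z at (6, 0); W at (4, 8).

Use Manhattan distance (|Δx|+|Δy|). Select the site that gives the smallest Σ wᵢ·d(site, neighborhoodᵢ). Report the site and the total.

Total weighted distance at each candidate:
  X (6, 3): total = 645
  Y (6, 8): total = 880
  Z (6, 0): total = 632
  W (4, 8): total = 846
Minimum is at Z with total 632 blocks.

Z, total 632 blocks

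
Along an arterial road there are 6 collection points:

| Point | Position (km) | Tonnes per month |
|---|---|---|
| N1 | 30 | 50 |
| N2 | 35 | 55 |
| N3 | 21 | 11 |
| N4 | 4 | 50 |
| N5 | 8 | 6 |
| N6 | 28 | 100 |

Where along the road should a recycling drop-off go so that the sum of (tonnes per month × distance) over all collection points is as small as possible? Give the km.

x = 28

For a sum of weighted absolute distances on a line, the optimum is the weighted median (not the mean). Total weight W = 272; half-weight = 136.
Sort by position and accumulate weight:
  km 4 (N4, w=50) → cum 50
  km 8 (N5, w=6) → cum 56
  km 21 (N3, w=11) → cum 67
  km 28 (N6, w=100) → cum 167  ≥ 136 → median here
  km 30 (N1, w=50) → cum 217
  km 35 (N2, w=55) → cum 272
Optimal location: km 28.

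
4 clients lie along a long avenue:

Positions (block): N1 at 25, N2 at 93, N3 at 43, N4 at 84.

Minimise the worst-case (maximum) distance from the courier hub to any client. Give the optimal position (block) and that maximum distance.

The 1-center on a line is the midpoint of the two extreme points: leftmost at 25, rightmost at 93.
Optimal location = (25 + 93)/2 = 59; maximum distance = (93 − 25)/2 = 34.

location 59, max distance 34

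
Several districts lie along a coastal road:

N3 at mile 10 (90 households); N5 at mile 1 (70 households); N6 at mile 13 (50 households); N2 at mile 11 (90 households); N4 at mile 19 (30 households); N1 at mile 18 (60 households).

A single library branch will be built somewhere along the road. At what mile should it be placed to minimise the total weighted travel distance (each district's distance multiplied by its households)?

x = 11

For a sum of weighted absolute distances on a line, the optimum is the weighted median (not the mean). Total weight W = 390; half-weight = 195.
Sort by position and accumulate weight:
  mile 1 (N5, w=70) → cum 70
  mile 10 (N3, w=90) → cum 160
  mile 11 (N2, w=90) → cum 250  ≥ 195 → median here
  mile 13 (N6, w=50) → cum 300
  mile 18 (N1, w=60) → cum 360
  mile 19 (N4, w=30) → cum 390
Optimal location: mile 11.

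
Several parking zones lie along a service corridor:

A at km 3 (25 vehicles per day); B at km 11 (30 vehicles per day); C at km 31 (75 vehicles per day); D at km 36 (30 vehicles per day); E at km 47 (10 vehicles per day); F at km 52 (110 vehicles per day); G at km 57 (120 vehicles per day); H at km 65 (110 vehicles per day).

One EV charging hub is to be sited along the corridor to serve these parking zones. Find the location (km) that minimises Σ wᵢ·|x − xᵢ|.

For a sum of weighted absolute distances on a line, the optimum is the weighted median (not the mean). Total weight W = 510; half-weight = 255.
Sort by position and accumulate weight:
  km 3 (A, w=25) → cum 25
  km 11 (B, w=30) → cum 55
  km 31 (C, w=75) → cum 130
  km 36 (D, w=30) → cum 160
  km 47 (E, w=10) → cum 170
  km 52 (F, w=110) → cum 280  ≥ 255 → median here
  km 57 (G, w=120) → cum 400
  km 65 (H, w=110) → cum 510
Optimal location: km 52.

x = 52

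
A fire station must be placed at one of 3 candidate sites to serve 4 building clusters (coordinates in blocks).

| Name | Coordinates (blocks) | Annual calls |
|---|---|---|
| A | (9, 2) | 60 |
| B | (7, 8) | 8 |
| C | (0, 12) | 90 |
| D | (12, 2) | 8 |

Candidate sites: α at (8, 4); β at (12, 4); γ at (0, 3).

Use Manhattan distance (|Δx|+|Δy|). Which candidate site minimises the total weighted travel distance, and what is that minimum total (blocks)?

Total weighted distance at each candidate:
  α (8, 4): total = 1708
  β (12, 4): total = 2188
  γ (0, 3): total = 1610
Minimum is at γ with total 1610 blocks.

γ, total 1610 blocks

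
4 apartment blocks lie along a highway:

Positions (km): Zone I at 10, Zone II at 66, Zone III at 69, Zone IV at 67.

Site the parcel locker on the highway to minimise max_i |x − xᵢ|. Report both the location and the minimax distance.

location 39.5, max distance 29.5

The 1-center on a line is the midpoint of the two extreme points: leftmost at 10, rightmost at 69.
Optimal location = (10 + 69)/2 = 39.5; maximum distance = (69 − 10)/2 = 29.5.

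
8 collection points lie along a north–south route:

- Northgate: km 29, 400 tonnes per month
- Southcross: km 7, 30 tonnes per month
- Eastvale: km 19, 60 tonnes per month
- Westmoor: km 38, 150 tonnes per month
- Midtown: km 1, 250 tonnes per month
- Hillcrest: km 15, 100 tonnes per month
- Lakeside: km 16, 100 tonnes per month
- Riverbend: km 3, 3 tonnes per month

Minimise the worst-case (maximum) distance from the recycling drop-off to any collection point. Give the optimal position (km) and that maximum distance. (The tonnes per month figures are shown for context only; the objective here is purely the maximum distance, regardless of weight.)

The 1-center on a line is the midpoint of the two extreme points: leftmost at 1, rightmost at 38.
Optimal location = (1 + 38)/2 = 19.5; maximum distance = (38 − 1)/2 = 18.5.

location 19.5, max distance 18.5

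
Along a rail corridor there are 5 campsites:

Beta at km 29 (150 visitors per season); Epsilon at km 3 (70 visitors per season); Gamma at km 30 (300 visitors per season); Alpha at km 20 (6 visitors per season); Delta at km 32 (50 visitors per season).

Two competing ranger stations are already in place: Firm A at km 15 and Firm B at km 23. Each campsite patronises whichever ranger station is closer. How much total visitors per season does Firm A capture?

The indifferent point is the midpoint (15+23)/2 = 19; campsites left of it (closer to Firm A at 15) go to Firm A, those right go to Firm B.
  Epsilon at 3 (w=70) → Firm A
  Alpha at 20 (w=6) → Firm B
  Beta at 29 (w=150) → Firm B
  Gamma at 30 (w=300) → Firm B
  Delta at 32 (w=50) → Firm B
Firm A captures 70; Firm B captures 506.

70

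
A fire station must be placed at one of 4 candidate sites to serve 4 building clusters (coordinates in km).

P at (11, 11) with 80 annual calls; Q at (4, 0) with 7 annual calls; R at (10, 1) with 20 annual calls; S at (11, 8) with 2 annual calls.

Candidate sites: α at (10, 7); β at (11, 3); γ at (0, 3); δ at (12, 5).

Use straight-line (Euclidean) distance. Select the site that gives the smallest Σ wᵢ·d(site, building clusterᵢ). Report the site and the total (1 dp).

Total weighted distance at each candidate:
  α (10, 7): total = 517.2
  β (11, 3): total = 748.0
  γ (0, 3): total = 1351.2
  δ (12, 5): total = 648.4
Minimum is at α with total 517.2 km.

α, total 517.2 km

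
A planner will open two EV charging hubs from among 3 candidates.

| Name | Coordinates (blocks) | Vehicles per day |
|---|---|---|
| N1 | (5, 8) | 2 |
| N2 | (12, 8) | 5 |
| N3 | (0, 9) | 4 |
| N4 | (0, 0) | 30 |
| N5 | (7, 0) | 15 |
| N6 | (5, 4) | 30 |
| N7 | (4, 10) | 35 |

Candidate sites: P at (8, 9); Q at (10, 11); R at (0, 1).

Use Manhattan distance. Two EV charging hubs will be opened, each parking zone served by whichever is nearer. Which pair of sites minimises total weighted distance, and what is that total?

{P, R}, total 630

Evaluate every pair (each demand assigned to the nearer of the two):
  {P, R}: total = 630
  {Q, R}: total = 708
  {P, Q}: total = 1140
Best pair: {P, R} with total 630.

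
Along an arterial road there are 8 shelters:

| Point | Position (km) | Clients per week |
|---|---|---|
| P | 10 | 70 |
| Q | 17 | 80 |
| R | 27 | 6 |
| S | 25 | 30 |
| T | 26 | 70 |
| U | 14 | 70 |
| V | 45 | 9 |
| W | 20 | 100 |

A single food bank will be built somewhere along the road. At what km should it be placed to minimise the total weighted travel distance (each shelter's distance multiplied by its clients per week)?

For a sum of weighted absolute distances on a line, the optimum is the weighted median (not the mean). Total weight W = 435; half-weight = 217.5.
Sort by position and accumulate weight:
  km 10 (P, w=70) → cum 70
  km 14 (U, w=70) → cum 140
  km 17 (Q, w=80) → cum 220  ≥ 217.5 → median here
  km 20 (W, w=100) → cum 320
  km 25 (S, w=30) → cum 350
  km 26 (T, w=70) → cum 420
  km 27 (R, w=6) → cum 426
  km 45 (V, w=9) → cum 435
Optimal location: km 17.

x = 17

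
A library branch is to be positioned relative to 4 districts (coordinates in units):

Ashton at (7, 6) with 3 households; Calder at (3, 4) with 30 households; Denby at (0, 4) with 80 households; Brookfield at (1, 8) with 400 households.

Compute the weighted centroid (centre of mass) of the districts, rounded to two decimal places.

(1.00, 7.13)

The minimiser of Σwᵢ‖p−pᵢ‖² is the weighted centroid p* = (Σwᵢpᵢ)/(Σwᵢ).
Σwᵢ = 513.
Σwᵢxᵢ = 3·7 + 30·3 + 80·0 + 400·1 = 511.
Σwᵢyᵢ = 3·6 + 30·4 + 80·4 + 400·8 = 3658.
x* = 511/513 = 1.00, y* = 3658/513 = 7.13.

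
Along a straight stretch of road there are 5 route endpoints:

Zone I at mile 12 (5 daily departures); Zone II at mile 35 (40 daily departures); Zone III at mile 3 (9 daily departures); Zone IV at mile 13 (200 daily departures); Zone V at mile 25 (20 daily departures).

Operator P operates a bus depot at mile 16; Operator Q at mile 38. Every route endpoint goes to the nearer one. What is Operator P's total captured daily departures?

The indifferent point is the midpoint (16+38)/2 = 27; route endpoints left of it (closer to Operator P at 16) go to Operator P, those right go to Operator Q.
  Zone III at 3 (w=9) → Operator P
  Zone I at 12 (w=5) → Operator P
  Zone IV at 13 (w=200) → Operator P
  Zone V at 25 (w=20) → Operator P
  Zone II at 35 (w=40) → Operator Q
Operator P captures 234; Operator Q captures 40.

234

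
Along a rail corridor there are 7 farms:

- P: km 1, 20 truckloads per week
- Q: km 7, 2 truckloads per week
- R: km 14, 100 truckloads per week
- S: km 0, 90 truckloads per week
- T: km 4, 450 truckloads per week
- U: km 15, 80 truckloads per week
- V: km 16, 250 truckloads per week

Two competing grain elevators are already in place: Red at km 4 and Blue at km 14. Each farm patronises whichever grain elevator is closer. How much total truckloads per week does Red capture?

562

The indifferent point is the midpoint (4+14)/2 = 9; farms left of it (closer to Red at 4) go to Red, those right go to Blue.
  S at 0 (w=90) → Red
  P at 1 (w=20) → Red
  T at 4 (w=450) → Red
  Q at 7 (w=2) → Red
  R at 14 (w=100) → Blue
  U at 15 (w=80) → Blue
  V at 16 (w=250) → Blue
Red captures 562; Blue captures 430.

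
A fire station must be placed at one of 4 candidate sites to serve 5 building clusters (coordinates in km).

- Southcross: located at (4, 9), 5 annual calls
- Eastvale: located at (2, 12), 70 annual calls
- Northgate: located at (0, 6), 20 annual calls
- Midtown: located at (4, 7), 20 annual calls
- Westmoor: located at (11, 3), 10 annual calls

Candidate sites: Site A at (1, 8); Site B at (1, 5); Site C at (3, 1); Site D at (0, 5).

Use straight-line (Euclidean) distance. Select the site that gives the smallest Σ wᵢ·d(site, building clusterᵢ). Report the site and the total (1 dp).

Site A, total 524.2 km

Total weighted distance at each candidate:
  Site A (1, 8): total = 524.2
  Site B (1, 5): total = 722.4
  Site C (3, 1): total = 1134.2
  Site D (0, 5): total = 759.1
Minimum is at Site A with total 524.2 km.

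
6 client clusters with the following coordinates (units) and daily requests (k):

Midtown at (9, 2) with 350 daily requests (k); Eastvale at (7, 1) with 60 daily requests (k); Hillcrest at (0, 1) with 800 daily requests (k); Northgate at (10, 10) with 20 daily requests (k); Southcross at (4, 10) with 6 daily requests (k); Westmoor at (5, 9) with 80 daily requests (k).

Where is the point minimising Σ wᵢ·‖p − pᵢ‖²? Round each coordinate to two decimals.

The minimiser of Σwᵢ‖p−pᵢ‖² is the weighted centroid p* = (Σwᵢpᵢ)/(Σwᵢ).
Σwᵢ = 1316.
Σwᵢxᵢ = 350·9 + 60·7 + 800·0 + 20·10 + 6·4 + 80·5 = 4194.
Σwᵢyᵢ = 350·2 + 60·1 + 800·1 + 20·10 + 6·10 + 80·9 = 2540.
x* = 4194/1316 = 3.19, y* = 2540/1316 = 1.93.

(3.19, 1.93)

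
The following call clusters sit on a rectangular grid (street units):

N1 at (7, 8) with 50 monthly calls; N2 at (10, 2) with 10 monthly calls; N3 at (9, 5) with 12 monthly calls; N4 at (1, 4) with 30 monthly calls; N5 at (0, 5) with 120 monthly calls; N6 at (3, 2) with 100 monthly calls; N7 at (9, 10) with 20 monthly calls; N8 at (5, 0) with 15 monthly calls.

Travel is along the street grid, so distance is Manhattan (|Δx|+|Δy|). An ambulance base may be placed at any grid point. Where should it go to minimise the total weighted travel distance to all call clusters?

Manhattan distance separates: Σwᵢ(|x−xᵢ|+|y−yᵢ|) = Σwᵢ|x−xᵢ| + Σwᵢ|y−yᵢ|, so x and y are optimised independently as 1-D weighted medians.
Total weight W = 357; half = 178.5.
x-coordinate, sorted with cumulative weight:
  x=0 (N5, w=120) cum 120
  x=1 (N4, w=30) cum 150
  x=3 (N6, w=100) cum 250  ← median
  x=5 (N8, w=15) cum 265
  x=7 (N1, w=50) cum 315
  x=9 (N3, w=12) cum 327
  x=9 (N7, w=20) cum 347
  x=10 (N2, w=10) cum 357
⇒ x* = 3
y-coordinate, sorted with cumulative weight:
  y=0 (N8, w=15) cum 15
  y=2 (N2, w=10) cum 25
  y=2 (N6, w=100) cum 125
  y=4 (N4, w=30) cum 155
  y=5 (N3, w=12) cum 167
  y=5 (N5, w=120) cum 287  ← median
  y=8 (N1, w=50) cum 337
  y=10 (N7, w=20) cum 357
⇒ y* = 5

(3, 5)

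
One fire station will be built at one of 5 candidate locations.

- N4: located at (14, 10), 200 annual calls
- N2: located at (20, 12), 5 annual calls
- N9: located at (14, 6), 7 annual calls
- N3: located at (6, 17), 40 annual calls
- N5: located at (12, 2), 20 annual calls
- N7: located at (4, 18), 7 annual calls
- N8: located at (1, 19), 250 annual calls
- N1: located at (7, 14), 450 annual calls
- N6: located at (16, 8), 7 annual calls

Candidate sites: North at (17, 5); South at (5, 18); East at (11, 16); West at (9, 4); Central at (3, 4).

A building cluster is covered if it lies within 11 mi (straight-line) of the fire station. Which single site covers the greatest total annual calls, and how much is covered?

Coverage radius r = 11 mi; a point is covered iff (Δx)²+(Δy)² ≤ 11² = 121.
  North (17, 5): covers {N4, N2, N9, N5, N6} → 239
  South (5, 18): covers {N3, N7, N8, N1} → 747
  East (11, 16): covers {N4, N2, N9, N3, N7, N8, N1, N6} → 966
  West (9, 4): covers {N4, N9, N5, N1, N6} → 684
  Central (3, 4): covers {N5, N1} → 470
Maximum coverage at East: 966 annual calls.

East, covering 966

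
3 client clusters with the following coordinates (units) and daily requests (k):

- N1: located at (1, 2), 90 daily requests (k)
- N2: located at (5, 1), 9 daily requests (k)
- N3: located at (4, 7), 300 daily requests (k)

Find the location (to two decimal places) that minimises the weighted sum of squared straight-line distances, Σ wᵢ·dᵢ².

The minimiser of Σwᵢ‖p−pᵢ‖² is the weighted centroid p* = (Σwᵢpᵢ)/(Σwᵢ).
Σwᵢ = 399.
Σwᵢxᵢ = 90·1 + 9·5 + 300·4 = 1335.
Σwᵢyᵢ = 90·2 + 9·1 + 300·7 = 2289.
x* = 1335/399 = 3.35, y* = 2289/399 = 5.74.

(3.35, 5.74)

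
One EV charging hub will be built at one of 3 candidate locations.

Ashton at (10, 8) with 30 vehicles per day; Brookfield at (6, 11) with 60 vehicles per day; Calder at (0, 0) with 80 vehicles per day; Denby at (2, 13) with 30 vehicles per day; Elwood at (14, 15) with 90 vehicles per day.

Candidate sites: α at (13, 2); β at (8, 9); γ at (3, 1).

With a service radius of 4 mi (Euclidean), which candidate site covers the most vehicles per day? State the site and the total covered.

β, covering 90

Coverage radius r = 4 mi; a point is covered iff (Δx)²+(Δy)² ≤ 4² = 16.
  α (13, 2): covers {none} → 0
  β (8, 9): covers {Ashton, Brookfield} → 90
  γ (3, 1): covers {Calder} → 80
Maximum coverage at β: 90 vehicles per day.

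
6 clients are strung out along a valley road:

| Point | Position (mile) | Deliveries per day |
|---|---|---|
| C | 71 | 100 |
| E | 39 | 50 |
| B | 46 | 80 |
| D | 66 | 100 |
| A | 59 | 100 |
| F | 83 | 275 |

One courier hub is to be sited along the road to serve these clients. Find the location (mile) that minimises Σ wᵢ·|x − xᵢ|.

x = 71

For a sum of weighted absolute distances on a line, the optimum is the weighted median (not the mean). Total weight W = 705; half-weight = 352.5.
Sort by position and accumulate weight:
  mile 39 (E, w=50) → cum 50
  mile 46 (B, w=80) → cum 130
  mile 59 (A, w=100) → cum 230
  mile 66 (D, w=100) → cum 330
  mile 71 (C, w=100) → cum 430  ≥ 352.5 → median here
  mile 83 (F, w=275) → cum 705
Optimal location: mile 71.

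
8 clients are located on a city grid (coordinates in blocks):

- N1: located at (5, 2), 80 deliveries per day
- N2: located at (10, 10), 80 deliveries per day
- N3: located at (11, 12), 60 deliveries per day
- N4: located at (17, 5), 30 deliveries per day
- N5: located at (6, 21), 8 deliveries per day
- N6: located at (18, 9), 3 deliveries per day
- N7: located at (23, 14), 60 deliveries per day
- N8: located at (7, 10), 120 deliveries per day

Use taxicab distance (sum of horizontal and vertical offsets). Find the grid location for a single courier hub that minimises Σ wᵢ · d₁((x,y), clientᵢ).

(10, 10)

Manhattan distance separates: Σwᵢ(|x−xᵢ|+|y−yᵢ|) = Σwᵢ|x−xᵢ| + Σwᵢ|y−yᵢ|, so x and y are optimised independently as 1-D weighted medians.
Total weight W = 441; half = 220.5.
x-coordinate, sorted with cumulative weight:
  x=5 (N1, w=80) cum 80
  x=6 (N5, w=8) cum 88
  x=7 (N8, w=120) cum 208
  x=10 (N2, w=80) cum 288  ← median
  x=11 (N3, w=60) cum 348
  x=17 (N4, w=30) cum 378
  x=18 (N6, w=3) cum 381
  x=23 (N7, w=60) cum 441
⇒ x* = 10
y-coordinate, sorted with cumulative weight:
  y=2 (N1, w=80) cum 80
  y=5 (N4, w=30) cum 110
  y=9 (N6, w=3) cum 113
  y=10 (N2, w=80) cum 193
  y=10 (N8, w=120) cum 313  ← median
  y=12 (N3, w=60) cum 373
  y=14 (N7, w=60) cum 433
  y=21 (N5, w=8) cum 441
⇒ y* = 10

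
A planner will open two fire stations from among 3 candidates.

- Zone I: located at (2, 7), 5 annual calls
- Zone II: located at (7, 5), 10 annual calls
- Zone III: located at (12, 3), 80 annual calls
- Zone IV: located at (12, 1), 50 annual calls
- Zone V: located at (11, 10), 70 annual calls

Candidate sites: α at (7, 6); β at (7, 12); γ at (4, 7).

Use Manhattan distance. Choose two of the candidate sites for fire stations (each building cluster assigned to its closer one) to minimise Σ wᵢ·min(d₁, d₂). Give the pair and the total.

{α, β}, total 1600

Evaluate every pair (each demand assigned to the nearer of the two):
  {α, β}: total = 1600
  {α, γ}: total = 1720
  {β, γ}: total = 2140
Best pair: {α, β} with total 1600.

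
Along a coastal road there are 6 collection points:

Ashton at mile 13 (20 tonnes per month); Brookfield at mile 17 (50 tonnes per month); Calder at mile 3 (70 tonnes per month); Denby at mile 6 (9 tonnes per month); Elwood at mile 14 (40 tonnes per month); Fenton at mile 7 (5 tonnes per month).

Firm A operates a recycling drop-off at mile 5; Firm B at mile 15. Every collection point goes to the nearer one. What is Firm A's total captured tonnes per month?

The indifferent point is the midpoint (5+15)/2 = 10; collection points left of it (closer to Firm A at 5) go to Firm A, those right go to Firm B.
  Calder at 3 (w=70) → Firm A
  Denby at 6 (w=9) → Firm A
  Fenton at 7 (w=5) → Firm A
  Ashton at 13 (w=20) → Firm B
  Elwood at 14 (w=40) → Firm B
  Brookfield at 17 (w=50) → Firm B
Firm A captures 84; Firm B captures 110.

84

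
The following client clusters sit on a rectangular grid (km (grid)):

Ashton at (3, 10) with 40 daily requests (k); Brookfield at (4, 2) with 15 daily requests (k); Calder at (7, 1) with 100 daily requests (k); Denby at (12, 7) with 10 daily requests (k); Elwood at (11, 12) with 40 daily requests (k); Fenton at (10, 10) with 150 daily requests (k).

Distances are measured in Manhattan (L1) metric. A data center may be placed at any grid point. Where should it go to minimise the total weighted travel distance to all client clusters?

(10, 10)

Manhattan distance separates: Σwᵢ(|x−xᵢ|+|y−yᵢ|) = Σwᵢ|x−xᵢ| + Σwᵢ|y−yᵢ|, so x and y are optimised independently as 1-D weighted medians.
Total weight W = 355; half = 177.5.
x-coordinate, sorted with cumulative weight:
  x=3 (Ashton, w=40) cum 40
  x=4 (Brookfield, w=15) cum 55
  x=7 (Calder, w=100) cum 155
  x=10 (Fenton, w=150) cum 305  ← median
  x=11 (Elwood, w=40) cum 345
  x=12 (Denby, w=10) cum 355
⇒ x* = 10
y-coordinate, sorted with cumulative weight:
  y=1 (Calder, w=100) cum 100
  y=2 (Brookfield, w=15) cum 115
  y=7 (Denby, w=10) cum 125
  y=10 (Ashton, w=40) cum 165
  y=10 (Fenton, w=150) cum 315  ← median
  y=12 (Elwood, w=40) cum 355
⇒ y* = 10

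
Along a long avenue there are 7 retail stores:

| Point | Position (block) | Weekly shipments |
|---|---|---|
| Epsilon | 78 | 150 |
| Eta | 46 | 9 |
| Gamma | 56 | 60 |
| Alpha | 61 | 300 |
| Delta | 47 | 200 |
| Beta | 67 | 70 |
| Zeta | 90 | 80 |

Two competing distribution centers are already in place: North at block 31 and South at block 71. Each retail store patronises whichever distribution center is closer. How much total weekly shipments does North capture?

The indifferent point is the midpoint (31+71)/2 = 51; retail stores left of it (closer to North at 31) go to North, those right go to South.
  Eta at 46 (w=9) → North
  Delta at 47 (w=200) → North
  Gamma at 56 (w=60) → South
  Alpha at 61 (w=300) → South
  Beta at 67 (w=70) → South
  Epsilon at 78 (w=150) → South
  Zeta at 90 (w=80) → South
North captures 209; South captures 660.

209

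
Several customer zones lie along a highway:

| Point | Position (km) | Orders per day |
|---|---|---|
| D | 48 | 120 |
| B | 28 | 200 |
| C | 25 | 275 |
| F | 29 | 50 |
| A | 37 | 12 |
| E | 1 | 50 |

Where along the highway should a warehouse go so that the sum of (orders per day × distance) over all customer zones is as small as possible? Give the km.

x = 28

For a sum of weighted absolute distances on a line, the optimum is the weighted median (not the mean). Total weight W = 707; half-weight = 353.5.
Sort by position and accumulate weight:
  km 1 (E, w=50) → cum 50
  km 25 (C, w=275) → cum 325
  km 28 (B, w=200) → cum 525  ≥ 353.5 → median here
  km 29 (F, w=50) → cum 575
  km 37 (A, w=12) → cum 587
  km 48 (D, w=120) → cum 707
Optimal location: km 28.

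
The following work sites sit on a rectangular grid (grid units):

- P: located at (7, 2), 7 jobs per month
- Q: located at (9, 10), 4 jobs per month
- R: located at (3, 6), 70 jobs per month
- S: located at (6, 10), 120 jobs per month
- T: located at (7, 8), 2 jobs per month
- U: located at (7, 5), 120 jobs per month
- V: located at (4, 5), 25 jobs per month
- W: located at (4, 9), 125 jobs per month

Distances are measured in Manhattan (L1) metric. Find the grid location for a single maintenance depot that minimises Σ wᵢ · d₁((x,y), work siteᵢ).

Manhattan distance separates: Σwᵢ(|x−xᵢ|+|y−yᵢ|) = Σwᵢ|x−xᵢ| + Σwᵢ|y−yᵢ|, so x and y are optimised independently as 1-D weighted medians.
Total weight W = 473; half = 236.5.
x-coordinate, sorted with cumulative weight:
  x=3 (R, w=70) cum 70
  x=4 (V, w=25) cum 95
  x=4 (W, w=125) cum 220
  x=6 (S, w=120) cum 340  ← median
  x=7 (P, w=7) cum 347
  x=7 (T, w=2) cum 349
  x=7 (U, w=120) cum 469
  x=9 (Q, w=4) cum 473
⇒ x* = 6
y-coordinate, sorted with cumulative weight:
  y=2 (P, w=7) cum 7
  y=5 (U, w=120) cum 127
  y=5 (V, w=25) cum 152
  y=6 (R, w=70) cum 222
  y=8 (T, w=2) cum 224
  y=9 (W, w=125) cum 349  ← median
  y=10 (Q, w=4) cum 353
  y=10 (S, w=120) cum 473
⇒ y* = 9

(6, 9)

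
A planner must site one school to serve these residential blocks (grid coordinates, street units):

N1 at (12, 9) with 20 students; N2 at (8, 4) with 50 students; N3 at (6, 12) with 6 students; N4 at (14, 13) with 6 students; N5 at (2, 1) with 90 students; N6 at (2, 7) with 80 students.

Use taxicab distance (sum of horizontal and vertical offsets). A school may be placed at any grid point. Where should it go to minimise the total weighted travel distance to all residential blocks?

Manhattan distance separates: Σwᵢ(|x−xᵢ|+|y−yᵢ|) = Σwᵢ|x−xᵢ| + Σwᵢ|y−yᵢ|, so x and y are optimised independently as 1-D weighted medians.
Total weight W = 252; half = 126.
x-coordinate, sorted with cumulative weight:
  x=2 (N5, w=90) cum 90
  x=2 (N6, w=80) cum 170  ← median
  x=6 (N3, w=6) cum 176
  x=8 (N2, w=50) cum 226
  x=12 (N1, w=20) cum 246
  x=14 (N4, w=6) cum 252
⇒ x* = 2
y-coordinate, sorted with cumulative weight:
  y=1 (N5, w=90) cum 90
  y=4 (N2, w=50) cum 140  ← median
  y=7 (N6, w=80) cum 220
  y=9 (N1, w=20) cum 240
  y=12 (N3, w=6) cum 246
  y=13 (N4, w=6) cum 252
⇒ y* = 4

(2, 4)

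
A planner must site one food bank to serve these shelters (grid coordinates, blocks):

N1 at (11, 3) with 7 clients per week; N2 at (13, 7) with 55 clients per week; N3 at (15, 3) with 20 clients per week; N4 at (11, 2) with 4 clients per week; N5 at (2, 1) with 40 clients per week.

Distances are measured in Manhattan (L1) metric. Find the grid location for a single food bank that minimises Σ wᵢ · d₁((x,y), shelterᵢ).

(13, 3)

Manhattan distance separates: Σwᵢ(|x−xᵢ|+|y−yᵢ|) = Σwᵢ|x−xᵢ| + Σwᵢ|y−yᵢ|, so x and y are optimised independently as 1-D weighted medians.
Total weight W = 126; half = 63.
x-coordinate, sorted with cumulative weight:
  x=2 (N5, w=40) cum 40
  x=11 (N1, w=7) cum 47
  x=11 (N4, w=4) cum 51
  x=13 (N2, w=55) cum 106  ← median
  x=15 (N3, w=20) cum 126
⇒ x* = 13
y-coordinate, sorted with cumulative weight:
  y=1 (N5, w=40) cum 40
  y=2 (N4, w=4) cum 44
  y=3 (N1, w=7) cum 51
  y=3 (N3, w=20) cum 71  ← median
  y=7 (N2, w=55) cum 126
⇒ y* = 3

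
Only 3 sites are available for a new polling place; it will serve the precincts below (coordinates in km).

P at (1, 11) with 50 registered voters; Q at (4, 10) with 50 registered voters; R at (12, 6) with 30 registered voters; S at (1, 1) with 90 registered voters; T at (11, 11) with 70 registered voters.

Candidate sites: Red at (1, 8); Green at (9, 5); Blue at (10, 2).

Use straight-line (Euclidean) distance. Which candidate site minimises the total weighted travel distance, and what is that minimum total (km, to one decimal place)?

Red, total 2026.5 km

Total weighted distance at each candidate:
  Red (1, 8): total = 2026.5
  Green (9, 5): total = 2196.1
  Blue (10, 2): total = 2719.4
Minimum is at Red with total 2026.5 km.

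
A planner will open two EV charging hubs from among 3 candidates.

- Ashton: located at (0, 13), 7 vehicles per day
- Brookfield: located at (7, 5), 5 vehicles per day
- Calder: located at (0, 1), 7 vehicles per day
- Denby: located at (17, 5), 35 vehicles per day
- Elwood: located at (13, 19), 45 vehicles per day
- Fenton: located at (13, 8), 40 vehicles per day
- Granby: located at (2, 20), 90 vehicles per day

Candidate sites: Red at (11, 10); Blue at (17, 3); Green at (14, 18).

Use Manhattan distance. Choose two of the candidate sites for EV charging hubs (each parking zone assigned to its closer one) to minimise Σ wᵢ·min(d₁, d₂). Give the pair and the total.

Evaluate every pair (each demand assigned to the nearer of the two):
  {Blue, Green}: total = 2106
  {Red, Green}: total = 2178
  {Red, Blue}: total = 2711
Best pair: {Blue, Green} with total 2106.

{Blue, Green}, total 2106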